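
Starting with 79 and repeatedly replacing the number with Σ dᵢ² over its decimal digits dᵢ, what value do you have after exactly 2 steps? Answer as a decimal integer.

10

79 → 7² + 9² = 49 + 81 = 130
130 → 1² + 3² + 0² = 1 + 9 + 0 = 10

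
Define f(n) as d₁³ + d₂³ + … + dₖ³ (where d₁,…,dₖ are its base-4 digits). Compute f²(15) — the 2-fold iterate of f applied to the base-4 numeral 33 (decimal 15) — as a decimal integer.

15 = (3,3)_4 → 3³ + 3³ = 27 + 27 = 54
54 = (3,1,2)_4 → 3³ + 1³ + 2³ = 27 + 1 + 8 = 36

36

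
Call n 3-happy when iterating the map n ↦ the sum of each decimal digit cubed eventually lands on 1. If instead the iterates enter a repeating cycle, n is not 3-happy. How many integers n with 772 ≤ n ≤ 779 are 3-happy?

772: 772 → 694 → 1009 → 730 → 370 → 370  (repeats 370)
773: 773 → 713 → 371 → 371  (repeats 371)
774: 774 → 750 → 468 → 792 → 1080 → 513 → 153 → 153  (repeats 153)
775: 775 → 811 → 514 → 190 → 730 → 370 → 370  (repeats 370)
776: 776 → 902 → 737 → 713 → 371 → 371  (repeats 371)
777: 777 → 1029 → 738 → 882 → 1032 → 36 → 243 → 99 → 1458 → 702 → 351 → 153 → 153  (repeats 153)
778: 778 → 1198 → 1243 → 100 → 1  (reaches 1)
779: 779 → 1415 → 191 → 731 → 371 → 371  (repeats 371)
3-happy: 778

1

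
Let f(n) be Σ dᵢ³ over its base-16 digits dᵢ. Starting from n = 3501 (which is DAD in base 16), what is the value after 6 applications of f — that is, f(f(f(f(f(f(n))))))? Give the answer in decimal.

3600

3501 = (13,10,13)_16 → 5394
5394 = (1,5,1,2)_16 → 135
135 = (8,7)_16 → 855
855 = (3,5,7)_16 → 495
495 = (1,14,15)_16 → 6120
6120 = (1,7,14,8)_16 → 3600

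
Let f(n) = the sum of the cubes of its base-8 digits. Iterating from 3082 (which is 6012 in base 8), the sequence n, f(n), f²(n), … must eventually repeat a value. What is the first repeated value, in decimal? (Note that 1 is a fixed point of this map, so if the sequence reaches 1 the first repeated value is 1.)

92

3082 = (6,0,1,2)_8 → 6³ + 0³ + 1³ + 2³ = 216 + 0 + 1 + 8 = 225
225 = (3,4,1)_8 → 3³ + 4³ + 1³ = 27 + 64 + 1 = 92
92 = (1,3,4)_8 → 1³ + 3³ + 4³ = 1 + 27 + 64 = 92  — 92 already appeared earlier.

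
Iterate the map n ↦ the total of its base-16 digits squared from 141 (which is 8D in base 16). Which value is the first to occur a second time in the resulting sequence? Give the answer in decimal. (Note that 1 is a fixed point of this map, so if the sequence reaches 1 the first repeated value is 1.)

141 = (8,13)_16 → 8² + 13² = 64 + 169 = 233
233 = (14,9)_16 → 14² + 9² = 196 + 81 = 277
277 = (1,1,5)_16 → 1² + 1² + 5² = 1 + 1 + 25 = 27
27 = (1,11)_16 → 1² + 11² = 1 + 121 = 122
122 = (7,10)_16 → 7² + 10² = 49 + 100 = 149
149 = (9,5)_16 → 9² + 5² = 81 + 25 = 106
106 = (6,10)_16 → 6² + 10² = 36 + 100 = 136
136 = (8,8)_16 → 8² + 8² = 64 + 64 = 128
128 = (8,0)_16 → 8² + 0² = 64 + 0 = 64
64 = (4,0)_16 → 4² + 0² = 16 + 0 = 16
16 = (1,0)_16 → 1² + 0² = 1 + 0 = 1  — reached the fixed point 1.
1 → 1, so 1 is the first repeated value.

1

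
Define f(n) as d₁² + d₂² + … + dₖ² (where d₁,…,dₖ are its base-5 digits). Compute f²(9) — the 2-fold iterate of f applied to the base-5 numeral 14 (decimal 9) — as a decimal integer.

13

9 = (1,4)_5 → 17
17 = (3,2)_5 → 13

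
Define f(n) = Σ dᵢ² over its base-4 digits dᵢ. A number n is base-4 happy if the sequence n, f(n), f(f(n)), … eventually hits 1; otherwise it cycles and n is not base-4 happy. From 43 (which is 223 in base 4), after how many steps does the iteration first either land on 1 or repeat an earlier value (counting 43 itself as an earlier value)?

43 = (2,2,3)_4 → 2² + 2² + 3² = 17
17 = (1,0,1)_4 → 1² + 0² + 1² = 2
2 = (2)_4 → 2² = 4
4 = (1,0)_4 → 1² + 0² = 1  — reached 1.
That took 4 steps.

4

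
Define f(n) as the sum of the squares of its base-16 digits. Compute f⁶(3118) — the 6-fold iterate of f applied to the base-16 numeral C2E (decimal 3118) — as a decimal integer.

3118 = (12,2,14)_16 → 12² + 2² + 14² = 344
344 = (1,5,8)_16 → 1² + 5² + 8² = 90
90 = (5,10)_16 → 5² + 10² = 125
125 = (7,13)_16 → 7² + 13² = 218
218 = (13,10)_16 → 13² + 10² = 269
269 = (1,0,13)_16 → 1² + 0² + 13² = 170

170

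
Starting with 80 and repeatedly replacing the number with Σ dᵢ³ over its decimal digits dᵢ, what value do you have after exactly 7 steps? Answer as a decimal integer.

80 → 8³ + 0³ = 512
512 → 5³ + 1³ + 2³ = 134
134 → 1³ + 3³ + 4³ = 92
92 → 9³ + 2³ = 737
737 → 7³ + 3³ + 7³ = 713
713 → 7³ + 1³ + 3³ = 371
371 → 3³ + 7³ + 1³ = 371

371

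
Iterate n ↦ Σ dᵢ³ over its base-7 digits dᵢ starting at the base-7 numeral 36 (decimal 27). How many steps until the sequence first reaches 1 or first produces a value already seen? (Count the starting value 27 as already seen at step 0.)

27 = (3,6)_7 → 3³ + 6³ = 243
243 = (4,6,5)_7 → 4³ + 6³ + 5³ = 405
405 = (1,1,1,6)_7 → 1³ + 1³ + 1³ + 6³ = 219
219 = (4,3,2)_7 → 4³ + 3³ + 2³ = 99
99 = (2,0,1)_7 → 2³ + 0³ + 1³ = 9
9 = (1,2)_7 → 1³ + 2³ = 9  — 9 repeats.
That took 6 steps.

6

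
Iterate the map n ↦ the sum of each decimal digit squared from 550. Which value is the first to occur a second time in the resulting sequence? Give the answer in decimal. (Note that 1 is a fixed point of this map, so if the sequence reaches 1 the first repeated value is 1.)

550 → 50
50 → 25
25 → 29
29 → 85
85 → 89
89 → 145
145 → 42
42 → 20
20 → 4
4 → 16
16 → 37
37 → 58
58 → 89  — 89 already appeared earlier.

89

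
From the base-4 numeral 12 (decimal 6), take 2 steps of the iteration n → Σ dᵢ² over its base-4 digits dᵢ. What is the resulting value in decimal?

6 = (1,2)_4 → 1² + 2² = 5
5 = (1,1)_4 → 1² + 1² = 2

2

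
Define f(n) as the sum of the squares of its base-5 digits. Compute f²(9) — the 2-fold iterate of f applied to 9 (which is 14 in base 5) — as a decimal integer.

13

9 = (1,4)_5 → 1² + 4² = 1 + 16 = 17
17 = (3,2)_5 → 3² + 2² = 9 + 4 = 13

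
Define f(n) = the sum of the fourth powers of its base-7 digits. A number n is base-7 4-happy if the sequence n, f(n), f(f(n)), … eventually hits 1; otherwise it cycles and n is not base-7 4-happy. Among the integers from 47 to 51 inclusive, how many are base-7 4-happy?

47: 47 → 1921 → 963 → 1153 → 803 → 673 → 1923 → 1507 → 913 → 609 → 707 → 97 → 2593 → 1459 → 963  (repeats 963)
48: 48 → 2592 → 1394 → 338 → 2608 → 514 → 244 → 2848 → 1314 → 1956 → 2258 → 1808 → 1938 → 2258  (repeats 2258)
49: 49 → 1  (reaches 1)
50: 50 → 2 → 16 → 32 → 512 → 164 → 178 → 418 → 708 → 98 → 16  (repeats 16)
51: 51 → 17 → 97 → 2593 → 1459 → 963 → 1153 → 803 → 673 → 1923 → 1507 → 913 → 609 → 707 → 97  (repeats 97)
base-7 4-happy: 49

1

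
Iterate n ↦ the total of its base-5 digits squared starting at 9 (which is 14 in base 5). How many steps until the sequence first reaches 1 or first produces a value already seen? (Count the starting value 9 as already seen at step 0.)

3

9 = (1,4)_5 → 1² + 4² = 1 + 16 = 17
17 = (3,2)_5 → 3² + 2² = 9 + 4 = 13
13 = (2,3)_5 → 2² + 3² = 4 + 9 = 13  — 13 repeats.
That took 3 steps.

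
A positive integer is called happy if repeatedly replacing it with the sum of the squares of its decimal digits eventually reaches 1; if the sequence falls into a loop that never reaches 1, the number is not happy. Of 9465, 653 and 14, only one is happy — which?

9465: 9465 → 158 → 90 → 81 → 65 → 61 → 37 → 58 → 89 → 145 → 42 → 20 → 4 → 16 → 37  — repeats 37 (not happy)
653: 653 → 70 → 49 → 97 → 130 → 10 → 1  — reaches 1 (happy)
14: 14 → 17 → 50 → 25 → 29 → 85 → 89 → 145 → 42 → 20 → 4 → 16 → 37 → 58 → 89  — repeats 89 (not happy)

653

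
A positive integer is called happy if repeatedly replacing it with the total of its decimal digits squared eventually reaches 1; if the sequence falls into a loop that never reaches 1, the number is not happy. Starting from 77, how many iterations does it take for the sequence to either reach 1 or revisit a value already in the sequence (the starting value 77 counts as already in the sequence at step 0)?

77 → 7² + 7² = 49 + 49 = 98
98 → 9² + 8² = 81 + 64 = 145
145 → 1² + 4² + 5² = 1 + 16 + 25 = 42
42 → 4² + 2² = 16 + 4 = 20
20 → 2² + 0² = 4 + 0 = 4
4 → 4² = 16
16 → 1² + 6² = 1 + 36 = 37
37 → 3² + 7² = 9 + 49 = 58
58 → 5² + 8² = 25 + 64 = 89
89 → 8² + 9² = 64 + 81 = 145  — 145 repeats.
That took 10 steps.

10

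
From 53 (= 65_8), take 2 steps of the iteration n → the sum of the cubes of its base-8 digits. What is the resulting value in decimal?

258

53 = (6,5)_8 → 6³ + 5³ = 216 + 125 = 341
341 = (5,2,5)_8 → 5³ + 2³ + 5³ = 125 + 8 + 125 = 258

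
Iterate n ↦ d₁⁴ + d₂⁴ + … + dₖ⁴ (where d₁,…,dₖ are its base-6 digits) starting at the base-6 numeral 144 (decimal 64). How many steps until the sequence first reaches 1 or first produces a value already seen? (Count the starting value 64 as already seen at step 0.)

64 = (1,4,4)_6 → 1⁴ + 4⁴ + 4⁴ = 513
513 = (2,2,1,3)_6 → 2⁴ + 2⁴ + 1⁴ + 3⁴ = 114
114 = (3,1,0)_6 → 3⁴ + 1⁴ + 0⁴ = 82
82 = (2,1,4)_6 → 2⁴ + 1⁴ + 4⁴ = 273
273 = (1,1,3,3)_6 → 1⁴ + 1⁴ + 3⁴ + 3⁴ = 164
164 = (4,3,2)_6 → 4⁴ + 3⁴ + 2⁴ = 353
353 = (1,3,4,5)_6 → 1⁴ + 3⁴ + 4⁴ + 5⁴ = 963
963 = (4,2,4,3)_6 → 4⁴ + 2⁴ + 4⁴ + 3⁴ = 609
609 = (2,4,5,3)_6 → 2⁴ + 4⁴ + 5⁴ + 3⁴ = 978
978 = (4,3,1,0)_6 → 4⁴ + 3⁴ + 1⁴ + 0⁴ = 338
338 = (1,3,2,2)_6 → 1⁴ + 3⁴ + 2⁴ + 2⁴ = 114  — 114 repeats.
That took 11 steps.

11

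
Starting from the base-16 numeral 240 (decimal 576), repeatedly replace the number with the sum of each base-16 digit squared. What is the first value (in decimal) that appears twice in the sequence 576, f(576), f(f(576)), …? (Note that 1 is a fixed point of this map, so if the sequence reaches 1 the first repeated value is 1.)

576 = (2,4,0)_16 → 2² + 4² + 0² = 20
20 = (1,4)_16 → 1² + 4² = 17
17 = (1,1)_16 → 1² + 1² = 2
2 = (2)_16 → 2² = 4
4 = (4)_16 → 4² = 16
16 = (1,0)_16 → 1² + 0² = 1  — reached the fixed point 1.
1 → 1, so 1 is the first repeated value.

1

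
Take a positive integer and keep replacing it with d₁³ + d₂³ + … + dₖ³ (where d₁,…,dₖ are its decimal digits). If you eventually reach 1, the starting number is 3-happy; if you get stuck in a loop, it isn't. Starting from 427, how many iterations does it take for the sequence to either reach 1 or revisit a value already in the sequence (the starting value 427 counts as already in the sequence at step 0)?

427 → 4³ + 2³ + 7³ = 415
415 → 4³ + 1³ + 5³ = 190
190 → 1³ + 9³ + 0³ = 730
730 → 7³ + 3³ + 0³ = 370
370 → 3³ + 7³ + 0³ = 370  — 370 repeats.
That took 5 steps.

5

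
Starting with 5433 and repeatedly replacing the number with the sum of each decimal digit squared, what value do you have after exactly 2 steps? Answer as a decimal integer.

5433 → 5² + 4² + 3² + 3² = 59
59 → 5² + 9² = 106

106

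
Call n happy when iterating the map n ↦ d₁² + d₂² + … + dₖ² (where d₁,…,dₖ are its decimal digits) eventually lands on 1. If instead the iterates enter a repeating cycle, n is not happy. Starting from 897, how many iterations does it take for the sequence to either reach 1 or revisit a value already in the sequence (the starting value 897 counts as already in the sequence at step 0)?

11

897 → 8² + 9² + 7² = 64 + 81 + 49 = 194
194 → 1² + 9² + 4² = 1 + 81 + 16 = 98
98 → 9² + 8² = 81 + 64 = 145
145 → 1² + 4² + 5² = 1 + 16 + 25 = 42
42 → 4² + 2² = 16 + 4 = 20
20 → 2² + 0² = 4 + 0 = 4
4 → 4² = 16
16 → 1² + 6² = 1 + 36 = 37
37 → 3² + 7² = 9 + 49 = 58
58 → 5² + 8² = 25 + 64 = 89
89 → 8² + 9² = 64 + 81 = 145  — 145 repeats.
That took 11 steps.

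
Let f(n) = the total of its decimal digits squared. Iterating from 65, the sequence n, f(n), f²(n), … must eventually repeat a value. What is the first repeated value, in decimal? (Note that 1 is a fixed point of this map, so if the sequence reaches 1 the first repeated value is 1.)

65 → 6² + 5² = 36 + 25 = 61
61 → 6² + 1² = 36 + 1 = 37
37 → 3² + 7² = 9 + 49 = 58
58 → 5² + 8² = 25 + 64 = 89
89 → 8² + 9² = 64 + 81 = 145
145 → 1² + 4² + 5² = 1 + 16 + 25 = 42
42 → 4² + 2² = 16 + 4 = 20
20 → 2² + 0² = 4 + 0 = 4
4 → 4² = 16
16 → 1² + 6² = 1 + 36 = 37  — 37 already appeared earlier.

37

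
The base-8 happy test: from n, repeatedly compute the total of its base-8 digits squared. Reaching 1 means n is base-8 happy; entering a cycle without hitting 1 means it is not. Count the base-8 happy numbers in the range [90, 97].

1

90: 90 → 14 → 37 → 41 → 26 → 13 → 26  — not base-8 happy
91: 91 → 19 → 13 → 26 → 13  — not base-8 happy
92: 92 → 26 → 13 → 26  — not base-8 happy
93: 93 → 35 → 25 → 10 → 5 → 25  — not base-8 happy
94: 94 → 46 → 61 → 74 → 6 → 36 → 32 → 16 → 4 → 16  — not base-8 happy
95: 95 → 59 → 58 → 53 → 61 → 74 → 6 → 36 → 32 → 16 → 4 → 16  — not base-8 happy
96: 96 → 17 → 5 → 25 → 10 → 5  — not base-8 happy
97: 97 → 18 → 8 → 1  — base-8 happy
base-8 happy: 97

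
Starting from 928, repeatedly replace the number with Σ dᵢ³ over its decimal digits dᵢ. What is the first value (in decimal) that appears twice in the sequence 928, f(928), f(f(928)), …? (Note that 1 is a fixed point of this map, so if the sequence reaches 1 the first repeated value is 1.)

133

928 → 9³ + 2³ + 8³ = 1249
1249 → 1³ + 2³ + 4³ + 9³ = 802
802 → 8³ + 0³ + 2³ = 520
520 → 5³ + 2³ + 0³ = 133
133 → 1³ + 3³ + 3³ = 55
55 → 5³ + 5³ = 250
250 → 2³ + 5³ + 0³ = 133  — 133 already appeared earlier.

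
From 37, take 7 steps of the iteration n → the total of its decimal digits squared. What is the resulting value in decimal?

16

37 → 3² + 7² = 9 + 49 = 58
58 → 5² + 8² = 25 + 64 = 89
89 → 8² + 9² = 64 + 81 = 145
145 → 1² + 4² + 5² = 1 + 16 + 25 = 42
42 → 4² + 2² = 16 + 4 = 20
20 → 2² + 0² = 4 + 0 = 4
4 → 4² = 16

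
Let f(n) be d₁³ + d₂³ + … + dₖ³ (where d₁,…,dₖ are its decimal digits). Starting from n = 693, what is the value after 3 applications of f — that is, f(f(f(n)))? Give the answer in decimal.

513

693 → 6³ + 9³ + 3³ = 972
972 → 9³ + 7³ + 2³ = 1080
1080 → 1³ + 0³ + 8³ + 0³ = 513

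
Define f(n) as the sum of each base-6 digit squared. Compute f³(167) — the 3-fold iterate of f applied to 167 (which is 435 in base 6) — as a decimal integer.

10

167 = (4,3,5)_6 → 4² + 3² + 5² = 16 + 9 + 25 = 50
50 = (1,2,2)_6 → 1² + 2² + 2² = 1 + 4 + 4 = 9
9 = (1,3)_6 → 1² + 3² = 1 + 9 = 10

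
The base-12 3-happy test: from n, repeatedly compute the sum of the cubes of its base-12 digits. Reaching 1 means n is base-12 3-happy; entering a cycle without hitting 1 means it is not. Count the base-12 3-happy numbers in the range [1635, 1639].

1635: 1635 → 1422 → 1945 → 219 → 244 → 577 → 65 → 250 → 1513 → 1217 → 762 → 368 → 736 → 190 → 1028 → 856 → 1520 → 1728 → 1  — base-12 3-happy
1636: 1636 → 1459 → 1344 → 793 → 342 → 288 → 8 → 512 → 755 → 1464 → 1008 → 343 → 415 → 1351 → 1136 → 1855 → 1344  — not base-12 3-happy
1637: 1637 → 1520 → 1728 → 1  — base-12 3-happy
1638: 1638 → 1611 → 1366 → 1854 → 1217 → 762 → 368 → 736 → 190 → 1028 → 856 → 1520 → 1728 → 1  — base-12 3-happy
1639: 1639 → 1738 → 1001 → 1672 → 1738  — not base-12 3-happy
base-12 3-happy: 1635, 1637, 1638

3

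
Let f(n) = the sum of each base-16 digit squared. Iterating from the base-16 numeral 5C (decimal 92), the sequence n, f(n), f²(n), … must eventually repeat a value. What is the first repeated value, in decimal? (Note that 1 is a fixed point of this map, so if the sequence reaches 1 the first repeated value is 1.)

169

92 = (5,12)_16 → 5² + 12² = 169
169 = (10,9)_16 → 10² + 9² = 181
181 = (11,5)_16 → 11² + 5² = 146
146 = (9,2)_16 → 9² + 2² = 85
85 = (5,5)_16 → 5² + 5² = 50
50 = (3,2)_16 → 3² + 2² = 13
13 = (13)_16 → 13² = 169  — 169 already appeared earlier.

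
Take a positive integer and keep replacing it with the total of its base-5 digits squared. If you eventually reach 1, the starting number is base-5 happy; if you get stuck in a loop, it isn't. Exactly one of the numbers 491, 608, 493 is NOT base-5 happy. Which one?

491: 491 → 35 → 5 → 1  — reaches 1 (base-5 happy)
608: 608 → 42 → 14 → 20 → 16 → 10 → 4 → 16  — repeats 16 (not base-5 happy)
493: 493 → 43 → 19 → 25 → 1  — reaches 1 (base-5 happy)

608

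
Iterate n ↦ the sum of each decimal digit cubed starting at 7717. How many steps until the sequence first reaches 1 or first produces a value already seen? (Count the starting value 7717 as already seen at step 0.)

7

7717 → 7³ + 7³ + 1³ + 7³ = 1030
1030 → 1³ + 0³ + 3³ + 0³ = 28
28 → 2³ + 8³ = 520
520 → 5³ + 2³ + 0³ = 133
133 → 1³ + 3³ + 3³ = 55
55 → 5³ + 5³ = 250
250 → 2³ + 5³ + 0³ = 133  — 133 repeats.
That took 7 steps.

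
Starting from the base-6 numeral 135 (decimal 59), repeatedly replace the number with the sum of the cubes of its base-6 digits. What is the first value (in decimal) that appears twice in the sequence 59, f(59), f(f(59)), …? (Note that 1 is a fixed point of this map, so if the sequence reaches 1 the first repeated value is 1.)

1

59 = (1,3,5)_6 → 1³ + 3³ + 5³ = 1 + 27 + 125 = 153
153 = (4,1,3)_6 → 4³ + 1³ + 3³ = 64 + 1 + 27 = 92
92 = (2,3,2)_6 → 2³ + 3³ + 2³ = 8 + 27 + 8 = 43
43 = (1,1,1)_6 → 1³ + 1³ + 1³ = 1 + 1 + 1 = 3
3 = (3)_6 → 3³ = 27
27 = (4,3)_6 → 4³ + 3³ = 64 + 27 = 91
91 = (2,3,1)_6 → 2³ + 3³ + 1³ = 8 + 27 + 1 = 36
36 = (1,0,0)_6 → 1³ + 0³ + 0³ = 1 + 0 + 0 = 1  — reached the fixed point 1.
1 → 1, so 1 is the first repeated value.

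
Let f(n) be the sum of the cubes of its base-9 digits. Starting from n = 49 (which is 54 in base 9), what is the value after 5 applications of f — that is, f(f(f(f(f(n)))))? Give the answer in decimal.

409

49 = (5,4)_9 → 5³ + 4³ = 125 + 64 = 189
189 = (2,3,0)_9 → 2³ + 3³ + 0³ = 8 + 27 + 0 = 35
35 = (3,8)_9 → 3³ + 8³ = 27 + 512 = 539
539 = (6,5,8)_9 → 6³ + 5³ + 8³ = 216 + 125 + 512 = 853
853 = (1,1,4,7)_9 → 1³ + 1³ + 4³ + 7³ = 1 + 1 + 64 + 343 = 409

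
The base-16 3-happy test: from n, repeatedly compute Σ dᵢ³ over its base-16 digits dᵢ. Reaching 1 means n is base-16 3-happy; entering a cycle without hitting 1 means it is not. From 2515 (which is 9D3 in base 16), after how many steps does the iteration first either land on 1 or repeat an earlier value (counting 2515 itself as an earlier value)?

15

2515 = (9,13,3)_16 → 9³ + 13³ + 3³ = 2953
2953 = (11,8,9)_16 → 11³ + 8³ + 9³ = 2572
2572 = (10,0,12)_16 → 10³ + 0³ + 12³ = 2728
2728 = (10,10,8)_16 → 10³ + 10³ + 8³ = 2512
2512 = (9,13,0)_16 → 9³ + 13³ + 0³ = 2926
2926 = (11,6,14)_16 → 11³ + 6³ + 14³ = 4291
4291 = (1,0,12,3)_16 → 1³ + 0³ + 12³ + 3³ = 1756
1756 = (6,13,12)_16 → 6³ + 13³ + 12³ = 4141
4141 = (1,0,2,13)_16 → 1³ + 0³ + 2³ + 13³ = 2206
2206 = (8,9,14)_16 → 8³ + 9³ + 14³ = 3985
3985 = (15,9,1)_16 → 15³ + 9³ + 1³ = 4105
4105 = (1,0,0,9)_16 → 1³ + 0³ + 0³ + 9³ = 730
730 = (2,13,10)_16 → 2³ + 13³ + 10³ = 3205
3205 = (12,8,5)_16 → 12³ + 8³ + 5³ = 2365
2365 = (9,3,13)_16 → 9³ + 3³ + 13³ = 2953  — 2953 repeats.
That took 15 steps.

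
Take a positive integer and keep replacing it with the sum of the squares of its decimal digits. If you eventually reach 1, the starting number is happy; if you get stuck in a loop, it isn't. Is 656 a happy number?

656 → 6² + 5² + 6² = 36 + 25 + 36 = 97
97 → 9² + 7² = 81 + 49 = 130
130 → 1² + 3² + 0² = 1 + 9 + 0 = 10
10 → 1² + 0² = 1 + 0 = 1  — reached 1.

happy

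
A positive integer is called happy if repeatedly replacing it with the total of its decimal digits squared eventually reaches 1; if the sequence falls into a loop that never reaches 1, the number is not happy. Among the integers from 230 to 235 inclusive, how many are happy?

1

230: 230 → 13 → 10 → 1  (reaches 1)
231: 231 → 14 → 17 → 50 → 25 → 29 → 85 → 89 → 145 → 42 → 20 → 4 → 16 → 37 → 58 → 89  (repeats 89)
232: 232 → 17 → 50 → 25 → 29 → 85 → 89 → 145 → 42 → 20 → 4 → 16 → 37 → 58 → 89  (repeats 89)
233: 233 → 22 → 8 → 64 → 52 → 29 → 85 → 89 → 145 → 42 → 20 → 4 → 16 → 37 → 58 → 89  (repeats 89)
234: 234 → 29 → 85 → 89 → 145 → 42 → 20 → 4 → 16 → 37 → 58 → 89  (repeats 89)
235: 235 → 38 → 73 → 58 → 89 → 145 → 42 → 20 → 4 → 16 → 37 → 58  (repeats 58)
happy: 230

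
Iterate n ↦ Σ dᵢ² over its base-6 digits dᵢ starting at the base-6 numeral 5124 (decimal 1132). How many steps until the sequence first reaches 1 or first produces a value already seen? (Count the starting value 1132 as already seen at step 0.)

1132 = (5,1,2,4)_6 → 5² + 1² + 2² + 4² = 46
46 = (1,1,4)_6 → 1² + 1² + 4² = 18
18 = (3,0)_6 → 3² + 0² = 9
9 = (1,3)_6 → 1² + 3² = 10
10 = (1,4)_6 → 1² + 4² = 17
17 = (2,5)_6 → 2² + 5² = 29
29 = (4,5)_6 → 4² + 5² = 41
41 = (1,0,5)_6 → 1² + 0² + 5² = 26
26 = (4,2)_6 → 4² + 2² = 20
20 = (3,2)_6 → 3² + 2² = 13
13 = (2,1)_6 → 2² + 1² = 5
5 = (5)_6 → 5² = 25
25 = (4,1)_6 → 4² + 1² = 17  — 17 repeats.
That took 13 steps.

13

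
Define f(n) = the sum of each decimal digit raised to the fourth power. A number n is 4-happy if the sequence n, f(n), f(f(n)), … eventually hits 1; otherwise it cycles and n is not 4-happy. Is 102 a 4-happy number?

not 4-happy

102 → 1⁴ + 0⁴ + 2⁴ = 17
17 → 1⁴ + 7⁴ = 2402
2402 → 2⁴ + 4⁴ + 0⁴ + 2⁴ = 288
288 → 2⁴ + 8⁴ + 8⁴ = 8208
8208 → 8⁴ + 2⁴ + 0⁴ + 8⁴ = 8208  — 8208 already seen; the sequence cycles without reaching 1.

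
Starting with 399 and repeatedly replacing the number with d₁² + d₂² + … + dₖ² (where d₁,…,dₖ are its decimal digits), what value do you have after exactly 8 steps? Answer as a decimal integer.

399 → 3² + 9² + 9² = 9 + 81 + 81 = 171
171 → 1² + 7² + 1² = 1 + 49 + 1 = 51
51 → 5² + 1² = 25 + 1 = 26
26 → 2² + 6² = 4 + 36 = 40
40 → 4² + 0² = 16 + 0 = 16
16 → 1² + 6² = 1 + 36 = 37
37 → 3² + 7² = 9 + 49 = 58
58 → 5² + 8² = 25 + 64 = 89

89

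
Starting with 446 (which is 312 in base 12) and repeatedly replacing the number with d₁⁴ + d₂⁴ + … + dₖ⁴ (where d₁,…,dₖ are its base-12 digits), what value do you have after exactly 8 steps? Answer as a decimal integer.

27218

446 = (3,1,2)_12 → 3⁴ + 1⁴ + 2⁴ = 98
98 = (8,2)_12 → 8⁴ + 2⁴ = 4112
4112 = (2,4,6,8)_12 → 2⁴ + 4⁴ + 6⁴ + 8⁴ = 5664
5664 = (3,3,4,0)_12 → 3⁴ + 3⁴ + 4⁴ + 0⁴ = 418
418 = (2,10,10)_12 → 2⁴ + 10⁴ + 10⁴ = 20016
20016 = (11,7,0,0)_12 → 11⁴ + 7⁴ + 0⁴ + 0⁴ = 17042
17042 = (9,10,4,2)_12 → 9⁴ + 10⁴ + 4⁴ + 2⁴ = 16833
16833 = (9,8,10,9)_12 → 9⁴ + 8⁴ + 10⁴ + 9⁴ = 27218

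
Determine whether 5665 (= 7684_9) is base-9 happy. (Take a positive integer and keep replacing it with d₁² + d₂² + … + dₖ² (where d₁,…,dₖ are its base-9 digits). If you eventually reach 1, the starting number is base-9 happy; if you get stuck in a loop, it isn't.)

5665 = (7,6,8,4)_9 → 7² + 6² + 8² + 4² = 49 + 36 + 64 + 16 = 165
165 = (2,0,3)_9 → 2² + 0² + 3² = 4 + 0 + 9 = 13
13 = (1,4)_9 → 1² + 4² = 1 + 16 = 17
17 = (1,8)_9 → 1² + 8² = 1 + 64 = 65
65 = (7,2)_9 → 7² + 2² = 49 + 4 = 53
53 = (5,8)_9 → 5² + 8² = 25 + 64 = 89
89 = (1,0,8)_9 → 1² + 0² + 8² = 1 + 0 + 64 = 65  — 65 already seen; the sequence cycles without reaching 1.

not base-9 happy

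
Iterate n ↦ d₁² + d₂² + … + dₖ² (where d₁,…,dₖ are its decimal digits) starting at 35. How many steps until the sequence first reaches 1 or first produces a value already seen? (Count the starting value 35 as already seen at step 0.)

13

35 → 3² + 5² = 9 + 25 = 34
34 → 3² + 4² = 9 + 16 = 25
25 → 2² + 5² = 4 + 25 = 29
29 → 2² + 9² = 4 + 81 = 85
85 → 8² + 5² = 64 + 25 = 89
89 → 8² + 9² = 64 + 81 = 145
145 → 1² + 4² + 5² = 1 + 16 + 25 = 42
42 → 4² + 2² = 16 + 4 = 20
20 → 2² + 0² = 4 + 0 = 4
4 → 4² = 16
16 → 1² + 6² = 1 + 36 = 37
37 → 3² + 7² = 9 + 49 = 58
58 → 5² + 8² = 25 + 64 = 89  — 89 repeats.
That took 13 steps.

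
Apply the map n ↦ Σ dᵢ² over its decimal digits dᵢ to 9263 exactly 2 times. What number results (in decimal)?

10

9263 → 9² + 2² + 6² + 3² = 130
130 → 1² + 3² + 0² = 10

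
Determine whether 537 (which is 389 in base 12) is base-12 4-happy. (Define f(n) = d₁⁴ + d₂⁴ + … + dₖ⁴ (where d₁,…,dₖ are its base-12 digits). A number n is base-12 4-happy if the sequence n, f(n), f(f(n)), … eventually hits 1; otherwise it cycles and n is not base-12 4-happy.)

537 = (3,8,9)_12 → 10738
10738 = (6,2,6,10)_12 → 12608
12608 = (7,3,6,8)_12 → 7874
7874 = (4,6,8,2)_12 → 5664
5664 = (3,3,4,0)_12 → 418
418 = (2,10,10)_12 → 20016
20016 = (11,7,0,0)_12 → 17042
17042 = (9,10,4,2)_12 → 16833
16833 = (9,8,10,9)_12 → 27218
27218 = (1,3,9,0,2)_12 → 6659
6659 = (3,10,2,11)_12 → 24738
24738 = (1,2,3,9,6)_12 → 7955
7955 = (4,7,2,11)_12 → 17314
17314 = (10,0,2,10)_12 → 20016  — 20016 already seen; the sequence cycles without reaching 1.

not base-12 4-happy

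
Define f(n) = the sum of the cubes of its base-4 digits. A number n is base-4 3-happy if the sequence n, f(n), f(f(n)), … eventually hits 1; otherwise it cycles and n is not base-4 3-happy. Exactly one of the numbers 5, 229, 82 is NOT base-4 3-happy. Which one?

5

5: 5 → 2 → 8 → 8  — repeats 8 (not base-4 3-happy)
229: 229 → 37 → 10 → 16 → 1  — reaches 1 (base-4 3-happy)
82: 82 → 10 → 16 → 1  — reaches 1 (base-4 3-happy)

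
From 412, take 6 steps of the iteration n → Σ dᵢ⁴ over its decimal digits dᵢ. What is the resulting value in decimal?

412 → 4⁴ + 1⁴ + 2⁴ = 273
273 → 2⁴ + 7⁴ + 3⁴ = 2498
2498 → 2⁴ + 4⁴ + 9⁴ + 8⁴ = 10929
10929 → 1⁴ + 0⁴ + 9⁴ + 2⁴ + 9⁴ = 13139
13139 → 1⁴ + 3⁴ + 1⁴ + 3⁴ + 9⁴ = 6725
6725 → 6⁴ + 7⁴ + 2⁴ + 5⁴ = 4338

4338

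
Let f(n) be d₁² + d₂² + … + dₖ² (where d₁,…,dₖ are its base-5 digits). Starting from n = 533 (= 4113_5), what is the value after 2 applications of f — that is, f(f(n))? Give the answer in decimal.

5

533 = (4,1,1,3)_5 → 4² + 1² + 1² + 3² = 16 + 1 + 1 + 9 = 27
27 = (1,0,2)_5 → 1² + 0² + 2² = 1 + 0 + 4 = 5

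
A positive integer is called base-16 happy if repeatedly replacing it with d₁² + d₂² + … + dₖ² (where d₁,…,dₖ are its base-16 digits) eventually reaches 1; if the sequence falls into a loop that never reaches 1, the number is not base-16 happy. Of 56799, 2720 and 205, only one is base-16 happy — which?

56799: 56799 → 732 → 317 → 179 → 130 → 68 → 32 → 4 → 16 → 1  — reaches 1 (base-16 happy)
2720: 2720 → 200 → 208 → 169 → 181 → 146 → 85 → 50 → 13 → 169  — repeats 169 (not base-16 happy)
205: 205 → 313 → 91 → 146 → 85 → 50 → 13 → 169 → 181 → 146  — repeats 146 (not base-16 happy)

56799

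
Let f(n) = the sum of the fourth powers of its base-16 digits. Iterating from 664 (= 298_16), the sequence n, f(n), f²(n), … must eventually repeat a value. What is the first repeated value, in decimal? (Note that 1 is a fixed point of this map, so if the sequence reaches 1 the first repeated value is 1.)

47314

664 = (2,9,8)_16 → 2⁴ + 9⁴ + 8⁴ = 10673
10673 = (2,9,11,1)_16 → 2⁴ + 9⁴ + 11⁴ + 1⁴ = 21219
21219 = (5,2,14,3)_16 → 5⁴ + 2⁴ + 14⁴ + 3⁴ = 39138
39138 = (9,8,14,2)_16 → 9⁴ + 8⁴ + 14⁴ + 2⁴ = 49089
49089 = (11,15,12,1)_16 → 11⁴ + 15⁴ + 12⁴ + 1⁴ = 86003
86003 = (1,4,15,15,3)_16 → 1⁴ + 4⁴ + 15⁴ + 15⁴ + 3⁴ = 101588
101588 = (1,8,12,13,4)_16 → 1⁴ + 8⁴ + 12⁴ + 13⁴ + 4⁴ = 53650
53650 = (13,1,9,2)_16 → 13⁴ + 1⁴ + 9⁴ + 2⁴ = 35139
35139 = (8,9,4,3)_16 → 8⁴ + 9⁴ + 4⁴ + 3⁴ = 10994
10994 = (2,10,15,2)_16 → 2⁴ + 10⁴ + 15⁴ + 2⁴ = 60657
60657 = (14,12,15,1)_16 → 14⁴ + 12⁴ + 15⁴ + 1⁴ = 109778
109778 = (1,10,12,13,2)_16 → 1⁴ + 10⁴ + 12⁴ + 13⁴ + 2⁴ = 59314
59314 = (14,7,11,2)_16 → 14⁴ + 7⁴ + 11⁴ + 2⁴ = 55474
55474 = (13,8,11,2)_16 → 13⁴ + 8⁴ + 11⁴ + 2⁴ = 47314
47314 = (11,8,13,2)_16 → 11⁴ + 8⁴ + 13⁴ + 2⁴ = 47314  — 47314 already appeared earlier.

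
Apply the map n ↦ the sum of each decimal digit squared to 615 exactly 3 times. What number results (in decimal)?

16

615 → 6² + 1² + 5² = 36 + 1 + 25 = 62
62 → 6² + 2² = 36 + 4 = 40
40 → 4² + 0² = 16 + 0 = 16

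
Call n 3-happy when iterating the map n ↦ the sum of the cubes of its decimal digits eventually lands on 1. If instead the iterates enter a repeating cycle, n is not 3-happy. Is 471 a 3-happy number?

not 3-happy

471 → 4³ + 7³ + 1³ = 64 + 343 + 1 = 408
408 → 4³ + 0³ + 8³ = 64 + 0 + 512 = 576
576 → 5³ + 7³ + 6³ = 125 + 343 + 216 = 684
684 → 6³ + 8³ + 4³ = 216 + 512 + 64 = 792
792 → 7³ + 9³ + 2³ = 343 + 729 + 8 = 1080
1080 → 1³ + 0³ + 8³ + 0³ = 1 + 0 + 512 + 0 = 513
513 → 5³ + 1³ + 3³ = 125 + 1 + 27 = 153
153 → 1³ + 5³ + 3³ = 1 + 125 + 27 = 153  — 153 already seen; the sequence cycles without reaching 1.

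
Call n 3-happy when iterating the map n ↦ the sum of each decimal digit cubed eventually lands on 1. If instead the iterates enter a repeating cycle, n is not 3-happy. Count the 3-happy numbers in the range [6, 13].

6: 6 → 216 → 225 → 141 → 66 → 432 → 99 → 1458 → 702 → 351 → 153 → 153  (repeats 153)
7: 7 → 343 → 118 → 514 → 190 → 730 → 370 → 370  (repeats 370)
8: 8 → 512 → 134 → 92 → 737 → 713 → 371 → 371  (repeats 371)
9: 9 → 729 → 1080 → 513 → 153 → 153  (repeats 153)
10: 10 → 1  (reaches 1)
11: 11 → 2 → 8 → 512 → 134 → 92 → 737 → 713 → 371 → 371  (repeats 371)
12: 12 → 9 → 729 → 1080 → 513 → 153 → 153  (repeats 153)
13: 13 → 28 → 520 → 133 → 55 → 250 → 133  (repeats 133)
3-happy: 10

1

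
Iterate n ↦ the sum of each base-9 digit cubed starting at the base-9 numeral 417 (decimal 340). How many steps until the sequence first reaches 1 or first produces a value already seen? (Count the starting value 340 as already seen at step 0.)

340 = (4,1,7)_9 → 408
408 = (5,0,3)_9 → 152
152 = (1,7,8)_9 → 856
856 = (1,1,5,1)_9 → 128
128 = (1,5,2)_9 → 134
134 = (1,5,8)_9 → 638
638 = (7,7,8)_9 → 1198
1198 = (1,5,7,1)_9 → 470
470 = (5,7,2)_9 → 476
476 = (5,7,8)_9 → 980
980 = (1,3,0,8)_9 → 540
540 = (6,6,0)_9 → 432
432 = (5,3,0)_9 → 152  — 152 repeats.
That took 13 steps.

13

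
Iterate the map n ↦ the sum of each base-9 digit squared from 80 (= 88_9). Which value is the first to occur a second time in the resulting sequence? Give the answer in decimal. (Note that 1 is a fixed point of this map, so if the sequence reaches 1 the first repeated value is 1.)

50

80 = (8,8)_9 → 8² + 8² = 128
128 = (1,5,2)_9 → 1² + 5² + 2² = 30
30 = (3,3)_9 → 3² + 3² = 18
18 = (2,0)_9 → 2² + 0² = 4
4 = (4)_9 → 4² = 16
16 = (1,7)_9 → 1² + 7² = 50
50 = (5,5)_9 → 5² + 5² = 50  — 50 already appeared earlier.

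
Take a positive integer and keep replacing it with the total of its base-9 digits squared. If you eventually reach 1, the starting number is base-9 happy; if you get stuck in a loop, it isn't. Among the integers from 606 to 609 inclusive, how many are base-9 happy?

2

606: 606 → 74 → 68 → 74  (repeats 74)
607: 607 → 81 → 1  (reaches 1)
608: 608 → 90 → 2 → 4 → 16 → 50 → 50  (repeats 50)
609: 609 → 101 → 9 → 1  (reaches 1)
base-9 happy: 607, 609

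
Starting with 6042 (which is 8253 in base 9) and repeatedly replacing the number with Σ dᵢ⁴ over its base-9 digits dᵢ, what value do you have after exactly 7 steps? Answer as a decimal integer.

6042 = (8,2,5,3)_9 → 8⁴ + 2⁴ + 5⁴ + 3⁴ = 4818
4818 = (6,5,4,3)_9 → 6⁴ + 5⁴ + 4⁴ + 3⁴ = 2258
2258 = (3,0,7,8)_9 → 3⁴ + 0⁴ + 7⁴ + 8⁴ = 6578
6578 = (1,0,0,1,8)_9 → 1⁴ + 0⁴ + 0⁴ + 1⁴ + 8⁴ = 4098
4098 = (5,5,5,3)_9 → 5⁴ + 5⁴ + 5⁴ + 3⁴ = 1956
1956 = (2,6,1,3)_9 → 2⁴ + 6⁴ + 1⁴ + 3⁴ = 1394
1394 = (1,8,1,8)_9 → 1⁴ + 8⁴ + 1⁴ + 8⁴ = 8194

8194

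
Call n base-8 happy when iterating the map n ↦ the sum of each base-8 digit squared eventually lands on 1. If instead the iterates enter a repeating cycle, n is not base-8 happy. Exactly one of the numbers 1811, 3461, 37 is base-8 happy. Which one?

3461

1811: 1811 → 38 → 52 → 52  — repeats 52 (not base-8 happy)
3461: 3461 → 97 → 18 → 8 → 1  — reaches 1 (base-8 happy)
37: 37 → 41 → 26 → 13 → 26  — repeats 26 (not base-8 happy)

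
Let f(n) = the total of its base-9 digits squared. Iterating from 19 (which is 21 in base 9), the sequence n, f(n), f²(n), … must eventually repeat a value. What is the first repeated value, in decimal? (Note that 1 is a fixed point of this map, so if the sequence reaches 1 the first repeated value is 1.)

53

19 = (2,1)_9 → 2² + 1² = 4 + 1 = 5
5 = (5)_9 → 5² = 25
25 = (2,7)_9 → 2² + 7² = 4 + 49 = 53
53 = (5,8)_9 → 5² + 8² = 25 + 64 = 89
89 = (1,0,8)_9 → 1² + 0² + 8² = 1 + 0 + 64 = 65
65 = (7,2)_9 → 7² + 2² = 49 + 4 = 53  — 53 already appeared earlier.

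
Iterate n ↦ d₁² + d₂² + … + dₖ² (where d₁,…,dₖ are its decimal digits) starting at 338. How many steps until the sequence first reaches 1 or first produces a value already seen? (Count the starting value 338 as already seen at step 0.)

338 → 3² + 3² + 8² = 9 + 9 + 64 = 82
82 → 8² + 2² = 64 + 4 = 68
68 → 6² + 8² = 36 + 64 = 100
100 → 1² + 0² + 0² = 1 + 0 + 0 = 1  — reached 1.
That took 4 steps.

4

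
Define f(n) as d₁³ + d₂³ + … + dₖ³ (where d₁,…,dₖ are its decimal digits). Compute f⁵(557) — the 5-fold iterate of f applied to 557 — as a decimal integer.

557 → 5³ + 5³ + 7³ = 125 + 125 + 343 = 593
593 → 5³ + 9³ + 3³ = 125 + 729 + 27 = 881
881 → 8³ + 8³ + 1³ = 512 + 512 + 1 = 1025
1025 → 1³ + 0³ + 2³ + 5³ = 1 + 0 + 8 + 125 = 134
134 → 1³ + 3³ + 4³ = 1 + 27 + 64 = 92

92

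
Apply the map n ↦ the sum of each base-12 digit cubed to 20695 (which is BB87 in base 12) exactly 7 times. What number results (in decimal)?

20695 = (11,11,8,7)_12 → 11³ + 11³ + 8³ + 7³ = 3517
3517 = (2,0,5,1)_12 → 2³ + 0³ + 5³ + 1³ = 134
134 = (11,2)_12 → 11³ + 2³ = 1339
1339 = (9,3,7)_12 → 9³ + 3³ + 7³ = 1099
1099 = (7,7,7)_12 → 7³ + 7³ + 7³ = 1029
1029 = (7,1,9)_12 → 7³ + 1³ + 9³ = 1073
1073 = (7,5,5)_12 → 7³ + 5³ + 5³ = 593

593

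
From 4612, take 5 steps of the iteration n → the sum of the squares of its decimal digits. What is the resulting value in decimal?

4612 → 4² + 6² + 1² + 2² = 16 + 36 + 1 + 4 = 57
57 → 5² + 7² = 25 + 49 = 74
74 → 7² + 4² = 49 + 16 = 65
65 → 6² + 5² = 36 + 25 = 61
61 → 6² + 1² = 36 + 1 = 37

37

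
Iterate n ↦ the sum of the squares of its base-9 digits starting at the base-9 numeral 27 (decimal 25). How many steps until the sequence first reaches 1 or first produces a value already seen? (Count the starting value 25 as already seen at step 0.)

25 = (2,7)_9 → 2² + 7² = 53
53 = (5,8)_9 → 5² + 8² = 89
89 = (1,0,8)_9 → 1² + 0² + 8² = 65
65 = (7,2)_9 → 7² + 2² = 53  — 53 repeats.
That took 4 steps.

4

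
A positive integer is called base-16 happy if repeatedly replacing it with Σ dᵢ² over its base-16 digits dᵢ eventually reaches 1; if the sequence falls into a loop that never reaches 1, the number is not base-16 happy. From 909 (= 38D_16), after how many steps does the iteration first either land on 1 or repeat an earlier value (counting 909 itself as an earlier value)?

909 = (3,8,13)_16 → 3² + 8² + 13² = 242
242 = (15,2)_16 → 15² + 2² = 229
229 = (14,5)_16 → 14² + 5² = 221
221 = (13,13)_16 → 13² + 13² = 338
338 = (1,5,2)_16 → 1² + 5² + 2² = 30
30 = (1,14)_16 → 1² + 14² = 197
197 = (12,5)_16 → 12² + 5² = 169
169 = (10,9)_16 → 10² + 9² = 181
181 = (11,5)_16 → 11² + 5² = 146
146 = (9,2)_16 → 9² + 2² = 85
85 = (5,5)_16 → 5² + 5² = 50
50 = (3,2)_16 → 3² + 2² = 13
13 = (13)_16 → 13² = 169  — 169 repeats.
That took 13 steps.

13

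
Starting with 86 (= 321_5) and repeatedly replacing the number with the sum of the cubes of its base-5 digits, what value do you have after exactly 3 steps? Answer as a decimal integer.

8

86 = (3,2,1)_5 → 3³ + 2³ + 1³ = 27 + 8 + 1 = 36
36 = (1,2,1)_5 → 1³ + 2³ + 1³ = 1 + 8 + 1 = 10
10 = (2,0)_5 → 2³ + 0³ = 8 + 0 = 8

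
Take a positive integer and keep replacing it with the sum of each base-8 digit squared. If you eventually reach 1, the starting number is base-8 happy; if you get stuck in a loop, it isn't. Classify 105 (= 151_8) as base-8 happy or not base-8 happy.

base-8 happy

105 = (1,5,1)_8 → 1² + 5² + 1² = 1 + 25 + 1 = 27
27 = (3,3)_8 → 3² + 3² = 9 + 9 = 18
18 = (2,2)_8 → 2² + 2² = 4 + 4 = 8
8 = (1,0)_8 → 1² + 0² = 1 + 0 = 1  — reached 1.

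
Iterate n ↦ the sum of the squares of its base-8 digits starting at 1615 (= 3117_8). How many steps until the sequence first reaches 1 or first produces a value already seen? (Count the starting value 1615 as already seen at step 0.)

6

1615 = (3,1,1,7)_8 → 60
60 = (7,4)_8 → 65
65 = (1,0,1)_8 → 2
2 = (2)_8 → 4
4 = (4)_8 → 16
16 = (2,0)_8 → 4  — 4 repeats.
That took 6 steps.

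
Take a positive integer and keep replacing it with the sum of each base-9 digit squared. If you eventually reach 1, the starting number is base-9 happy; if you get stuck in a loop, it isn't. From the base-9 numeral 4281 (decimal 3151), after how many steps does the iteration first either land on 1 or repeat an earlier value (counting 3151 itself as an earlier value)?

3151 = (4,2,8,1)_9 → 85
85 = (1,0,4)_9 → 17
17 = (1,8)_9 → 65
65 = (7,2)_9 → 53
53 = (5,8)_9 → 89
89 = (1,0,8)_9 → 65  — 65 repeats.
That took 6 steps.

6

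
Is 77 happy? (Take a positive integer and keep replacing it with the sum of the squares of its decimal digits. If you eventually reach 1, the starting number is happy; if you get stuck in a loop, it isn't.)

77 → 98
98 → 145
145 → 42
42 → 20
20 → 4
4 → 16
16 → 37
37 → 58
58 → 89
89 → 145  — 145 already seen; the sequence cycles without reaching 1.

not happy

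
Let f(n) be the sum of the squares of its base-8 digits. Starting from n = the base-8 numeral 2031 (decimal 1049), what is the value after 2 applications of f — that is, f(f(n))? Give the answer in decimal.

37

1049 = (2,0,3,1)_8 → 2² + 0² + 3² + 1² = 4 + 0 + 9 + 1 = 14
14 = (1,6)_8 → 1² + 6² = 1 + 36 = 37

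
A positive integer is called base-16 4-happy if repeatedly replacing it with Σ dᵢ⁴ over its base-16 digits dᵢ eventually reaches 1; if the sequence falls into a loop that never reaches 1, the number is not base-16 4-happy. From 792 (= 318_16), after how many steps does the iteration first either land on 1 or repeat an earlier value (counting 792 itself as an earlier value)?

7

792 = (3,1,8)_16 → 4178
4178 = (1,0,5,2)_16 → 642
642 = (2,8,2)_16 → 4128
4128 = (1,0,2,0)_16 → 17
17 = (1,1)_16 → 2
2 = (2)_16 → 16
16 = (1,0)_16 → 1  — reached 1.
That took 7 steps.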